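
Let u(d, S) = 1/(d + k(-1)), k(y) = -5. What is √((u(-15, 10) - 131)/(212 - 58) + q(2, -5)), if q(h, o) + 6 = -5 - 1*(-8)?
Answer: I*√9132970/1540 ≈ 1.9624*I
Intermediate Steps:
u(d, S) = 1/(-5 + d) (u(d, S) = 1/(d - 5) = 1/(-5 + d))
q(h, o) = -3 (q(h, o) = -6 + (-5 - 1*(-8)) = -6 + (-5 + 8) = -6 + 3 = -3)
√((u(-15, 10) - 131)/(212 - 58) + q(2, -5)) = √((1/(-5 - 15) - 131)/(212 - 58) - 3) = √((1/(-20) - 131)/154 - 3) = √((-1/20 - 131)*(1/154) - 3) = √(-2621/20*1/154 - 3) = √(-2621/3080 - 3) = √(-11861/3080) = I*√9132970/1540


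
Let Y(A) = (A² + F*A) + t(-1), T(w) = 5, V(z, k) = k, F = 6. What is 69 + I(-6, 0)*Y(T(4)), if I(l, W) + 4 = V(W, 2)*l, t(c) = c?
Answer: -795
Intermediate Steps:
I(l, W) = -4 + 2*l
Y(A) = -1 + A² + 6*A (Y(A) = (A² + 6*A) - 1 = -1 + A² + 6*A)
69 + I(-6, 0)*Y(T(4)) = 69 + (-4 + 2*(-6))*(-1 + 5² + 6*5) = 69 + (-4 - 12)*(-1 + 25 + 30) = 69 - 16*54 = 69 - 864 = -795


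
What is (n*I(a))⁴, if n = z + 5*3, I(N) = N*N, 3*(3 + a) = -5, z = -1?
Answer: 56693912375296/6561 ≈ 8.6411e+9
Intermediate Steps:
a = -14/3 (a = -3 + (⅓)*(-5) = -3 - 5/3 = -14/3 ≈ -4.6667)
I(N) = N²
n = 14 (n = -1 + 5*3 = -1 + 15 = 14)
(n*I(a))⁴ = (14*(-14/3)²)⁴ = (14*(196/9))⁴ = (2744/9)⁴ = 56693912375296/6561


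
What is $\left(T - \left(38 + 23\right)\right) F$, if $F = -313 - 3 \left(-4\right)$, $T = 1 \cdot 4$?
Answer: $17157$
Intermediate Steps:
$T = 4$
$F = -301$ ($F = -313 - -12 = -313 + 12 = -301$)
$\left(T - \left(38 + 23\right)\right) F = \left(4 - \left(38 + 23\right)\right) \left(-301\right) = \left(4 - 61\right) \left(-301\right) = \left(-57\right) \left(-301\right) = 17157$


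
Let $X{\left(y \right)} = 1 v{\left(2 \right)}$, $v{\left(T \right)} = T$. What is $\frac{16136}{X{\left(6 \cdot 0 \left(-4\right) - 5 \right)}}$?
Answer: $8068$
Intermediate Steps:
$X{\left(y \right)} = 2$ ($X{\left(y \right)} = 1 \cdot 2 = 2$)
$\frac{16136}{X{\left(6 \cdot 0 \left(-4\right) - 5 \right)}} = \frac{16136}{2} = 16136 \cdot \frac{1}{2} = 8068$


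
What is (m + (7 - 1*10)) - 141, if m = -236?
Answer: -380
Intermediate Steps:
(m + (7 - 1*10)) - 141 = (-236 + (7 - 1*10)) - 141 = (-236 + (7 - 10)) - 141 = (-236 - 3) - 141 = -239 - 141 = -380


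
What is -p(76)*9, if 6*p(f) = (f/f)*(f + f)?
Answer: -228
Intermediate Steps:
p(f) = f/3 (p(f) = ((f/f)*(f + f))/6 = (1*(2*f))/6 = (2*f)/6 = f/3)
-p(76)*9 = -(⅓)*76*9 = -76*9/3 = -1*228 = -228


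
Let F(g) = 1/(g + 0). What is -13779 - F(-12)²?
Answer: -1984177/144 ≈ -13779.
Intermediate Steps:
F(g) = 1/g
-13779 - F(-12)² = -13779 - (1/(-12))² = -13779 - (-1/12)² = -13779 - 1*1/144 = -13779 - 1/144 = -1984177/144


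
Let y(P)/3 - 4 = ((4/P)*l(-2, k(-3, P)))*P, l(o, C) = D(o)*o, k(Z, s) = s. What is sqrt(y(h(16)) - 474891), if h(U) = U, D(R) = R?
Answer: 3*I*sqrt(52759) ≈ 689.08*I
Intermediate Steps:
l(o, C) = o**2 (l(o, C) = o*o = o**2)
y(P) = 60 (y(P) = 12 + 3*(((4/P)*(-2)**2)*P) = 12 + 3*(((4/P)*4)*P) = 12 + 3*((16/P)*P) = 12 + 3*16 = 12 + 48 = 60)
sqrt(y(h(16)) - 474891) = sqrt(60 - 474891) = sqrt(-474831) = 3*I*sqrt(52759)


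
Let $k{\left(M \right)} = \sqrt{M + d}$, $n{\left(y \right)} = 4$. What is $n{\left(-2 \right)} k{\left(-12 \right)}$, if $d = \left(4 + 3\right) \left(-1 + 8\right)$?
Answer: $4 \sqrt{37} \approx 24.331$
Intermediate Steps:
$d = 49$ ($d = 7 \cdot 7 = 49$)
$k{\left(M \right)} = \sqrt{49 + M}$ ($k{\left(M \right)} = \sqrt{M + 49} = \sqrt{49 + M}$)
$n{\left(-2 \right)} k{\left(-12 \right)} = 4 \sqrt{49 - 12} = 4 \sqrt{37}$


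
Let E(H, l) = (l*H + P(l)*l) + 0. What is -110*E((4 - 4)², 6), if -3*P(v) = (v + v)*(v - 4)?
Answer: 5280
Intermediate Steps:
P(v) = -2*v*(-4 + v)/3 (P(v) = -(v + v)*(v - 4)/3 = -2*v*(-4 + v)/3)
E(H, l) = H*l + 2*l²*(4 - l)/3 (E(H, l) = (l*H + (2*l*(4 - l)/3)*l) + 0 = (H*l + 2*l²*(4 - l)/3) + 0 = H*l + 2*l²*(4 - l)/3)
-110*E((4 - 4)², 6) = -110*6*(3*(4 - 4)² - 2*6*(-4 + 6))/3 = -110*6*(3*0² - 2*6*2)/3 = -110*6*(3*0 - 24)/3 = -110*6*(0 - 24)/3 = -110*6*(-24)/3 = -110*(-48) = 5280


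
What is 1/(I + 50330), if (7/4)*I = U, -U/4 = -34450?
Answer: 7/903510 ≈ 7.7476e-6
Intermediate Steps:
U = 137800 (U = -4*(-34450) = 137800)
I = 551200/7 (I = (4/7)*137800 = 551200/7 ≈ 78743.)
1/(I + 50330) = 1/(551200/7 + 50330) = 1/(903510/7) = 7/903510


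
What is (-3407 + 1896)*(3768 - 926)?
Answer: -4294262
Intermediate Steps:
(-3407 + 1896)*(3768 - 926) = -1511*2842 = -4294262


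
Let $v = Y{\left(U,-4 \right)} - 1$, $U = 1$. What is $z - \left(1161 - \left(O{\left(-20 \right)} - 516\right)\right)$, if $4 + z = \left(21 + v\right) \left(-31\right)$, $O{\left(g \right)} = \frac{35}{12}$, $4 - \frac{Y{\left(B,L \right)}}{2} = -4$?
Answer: $- \frac{33529}{12} \approx -2794.1$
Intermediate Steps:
$Y{\left(B,L \right)} = 16$ ($Y{\left(B,L \right)} = 8 - -8 = 8 + 8 = 16$)
$O{\left(g \right)} = \frac{35}{12}$ ($O{\left(g \right)} = 35 \cdot \frac{1}{12} = \frac{35}{12}$)
$v = 15$ ($v = 16 - 1 = 15$)
$z = -1120$ ($z = -4 + \left(21 + 15\right) \left(-31\right) = -4 + 36 \left(-31\right) = -4 - 1116 = -1120$)
$z - \left(1161 - \left(O{\left(-20 \right)} - 516\right)\right) = -1120 - \left(1161 - \left(\frac{35}{12} - 516\right)\right) = -1120 - \left(1161 - - \frac{6157}{12}\right) = -1120 - \left(1161 + \frac{6157}{12}\right) = -1120 - \frac{20089}{12} = - \frac{33529}{12}$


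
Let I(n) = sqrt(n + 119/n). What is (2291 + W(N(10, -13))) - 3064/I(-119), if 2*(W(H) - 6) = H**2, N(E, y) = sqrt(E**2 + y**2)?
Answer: 4863/2 + 766*I*sqrt(30)/15 ≈ 2431.5 + 279.7*I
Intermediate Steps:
W(H) = 6 + H**2/2
(2291 + W(N(10, -13))) - 3064/I(-119) = (2291 + (6 + (sqrt(10**2 + (-13)**2))**2/2)) - 3064/sqrt(-119 + 119/(-119)) = (2291 + (6 + (sqrt(100 + 169))**2/2)) - 3064/sqrt(-119 + 119*(-1/119)) = (2291 + (6 + (sqrt(269))**2/2)) - 3064/sqrt(-119 - 1) = (2291 + (6 + (1/2)*269)) - 3064*(-I*sqrt(30)/60) = (2291 + (6 + 269/2)) - 3064*(-I*sqrt(30)/60) = (2291 + 281/2) - (-766)*I*sqrt(30)/15 = 4863/2 + 766*I*sqrt(30)/15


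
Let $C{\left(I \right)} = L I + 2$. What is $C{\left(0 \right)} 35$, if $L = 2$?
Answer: $70$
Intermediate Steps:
$C{\left(I \right)} = 2 + 2 I$ ($C{\left(I \right)} = 2 I + 2 = 2 + 2 I$)
$C{\left(0 \right)} 35 = \left(2 + 2 \cdot 0\right) 35 = \left(2 + 0\right) 35 = 2 \cdot 35 = 70$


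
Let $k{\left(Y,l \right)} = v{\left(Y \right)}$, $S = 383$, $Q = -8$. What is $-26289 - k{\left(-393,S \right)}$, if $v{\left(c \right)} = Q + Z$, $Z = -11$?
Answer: $-26270$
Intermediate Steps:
$v{\left(c \right)} = -19$ ($v{\left(c \right)} = -8 - 11 = -19$)
$k{\left(Y,l \right)} = -19$
$-26289 - k{\left(-393,S \right)} = -26289 - -19 = -26289 + 19 = -26270$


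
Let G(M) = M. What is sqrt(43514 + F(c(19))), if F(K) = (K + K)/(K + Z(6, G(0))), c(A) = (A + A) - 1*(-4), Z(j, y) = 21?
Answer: sqrt(391638)/3 ≈ 208.60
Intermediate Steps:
c(A) = 4 + 2*A (c(A) = 2*A + 4 = 4 + 2*A)
F(K) = 2*K/(21 + K) (F(K) = (K + K)/(K + 21) = (2*K)/(21 + K) = 2*K/(21 + K))
sqrt(43514 + F(c(19))) = sqrt(43514 + 2*(4 + 2*19)/(21 + (4 + 2*19))) = sqrt(43514 + 2*(4 + 38)/(21 + (4 + 38))) = sqrt(43514 + 2*42/(21 + 42)) = sqrt(43514 + 2*42/63) = sqrt(43514 + 2*42*(1/63)) = sqrt(43514 + 4/3) = sqrt(130546/3) = sqrt(391638)/3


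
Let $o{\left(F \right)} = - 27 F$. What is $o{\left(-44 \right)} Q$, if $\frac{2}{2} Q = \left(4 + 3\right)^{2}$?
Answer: $58212$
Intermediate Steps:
$Q = 49$ ($Q = \left(4 + 3\right)^{2} = 7^{2} = 49$)
$o{\left(-44 \right)} Q = \left(-27\right) \left(-44\right) 49 = 1188 \cdot 49 = 58212$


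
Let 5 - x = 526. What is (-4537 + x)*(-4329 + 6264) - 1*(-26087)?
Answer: -9761143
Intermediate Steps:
x = -521 (x = 5 - 1*526 = 5 - 526 = -521)
(-4537 + x)*(-4329 + 6264) - 1*(-26087) = (-4537 - 521)*(-4329 + 6264) - 1*(-26087) = -5058*1935 + 26087 = -9787230 + 26087 = -9761143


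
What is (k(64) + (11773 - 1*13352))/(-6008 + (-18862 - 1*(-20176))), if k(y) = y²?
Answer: -2517/4694 ≈ -0.53622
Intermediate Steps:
(k(64) + (11773 - 1*13352))/(-6008 + (-18862 - 1*(-20176))) = (64² + (11773 - 1*13352))/(-6008 + (-18862 - 1*(-20176))) = (4096 + (11773 - 13352))/(-6008 + (-18862 + 20176)) = (4096 - 1579)/(-6008 + 1314) = 2517/(-4694) = 2517*(-1/4694) = -2517/4694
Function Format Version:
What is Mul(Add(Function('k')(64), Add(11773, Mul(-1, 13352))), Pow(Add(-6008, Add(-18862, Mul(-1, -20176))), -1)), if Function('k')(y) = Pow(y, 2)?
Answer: Rational(-2517, 4694) ≈ -0.53622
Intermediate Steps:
Mul(Add(Function('k')(64), Add(11773, Mul(-1, 13352))), Pow(Add(-6008, Add(-18862, Mul(-1, -20176))), -1)) = Mul(Add(Pow(64, 2), Add(11773, Mul(-1, 13352))), Pow(Add(-6008, Add(-18862, Mul(-1, -20176))), -1)) = Mul(Add(4096, Add(11773, -13352)), Pow(Add(-6008, Add(-18862, 20176)), -1)) = Mul(Add(4096, -1579), Pow(Add(-6008, 1314), -1)) = Mul(2517, Pow(-4694, -1)) = Mul(2517, Rational(-1, 4694)) = Rational(-2517, 4694)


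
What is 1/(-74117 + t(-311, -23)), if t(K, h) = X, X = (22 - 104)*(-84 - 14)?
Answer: -1/66081 ≈ -1.5133e-5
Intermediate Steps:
X = 8036 (X = -82*(-98) = 8036)
t(K, h) = 8036
1/(-74117 + t(-311, -23)) = 1/(-74117 + 8036) = 1/(-66081) = -1/66081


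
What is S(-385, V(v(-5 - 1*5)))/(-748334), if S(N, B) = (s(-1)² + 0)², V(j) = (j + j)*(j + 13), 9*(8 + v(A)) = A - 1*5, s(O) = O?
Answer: -1/748334 ≈ -1.3363e-6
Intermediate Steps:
v(A) = -77/9 + A/9 (v(A) = -8 + (A - 1*5)/9 = -8 + (A - 5)/9 = -8 + (-5 + A)/9 = -8 + (-5/9 + A/9) = -77/9 + A/9)
V(j) = 2*j*(13 + j) (V(j) = (2*j)*(13 + j) = 2*j*(13 + j))
S(N, B) = 1 (S(N, B) = ((-1)² + 0)² = (1 + 0)² = 1² = 1)
S(-385, V(v(-5 - 1*5)))/(-748334) = 1/(-748334) = 1*(-1/748334) = -1/748334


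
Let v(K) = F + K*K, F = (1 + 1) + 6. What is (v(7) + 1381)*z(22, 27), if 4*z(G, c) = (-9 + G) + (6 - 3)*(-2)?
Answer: 5033/2 ≈ 2516.5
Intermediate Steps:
F = 8 (F = 2 + 6 = 8)
v(K) = 8 + K**2 (v(K) = 8 + K*K = 8 + K**2)
z(G, c) = -15/4 + G/4 (z(G, c) = ((-9 + G) + (6 - 3)*(-2))/4 = ((-9 + G) + 3*(-2))/4 = ((-9 + G) - 6)/4 = (-15 + G)/4 = -15/4 + G/4)
(v(7) + 1381)*z(22, 27) = ((8 + 7**2) + 1381)*(-15/4 + (1/4)*22) = ((8 + 49) + 1381)*(-15/4 + 11/2) = (57 + 1381)*(7/4) = 1438*(7/4) = 5033/2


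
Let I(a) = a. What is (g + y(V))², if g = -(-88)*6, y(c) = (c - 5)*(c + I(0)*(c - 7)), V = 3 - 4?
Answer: 285156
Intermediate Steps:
V = -1
y(c) = c*(-5 + c) (y(c) = (c - 5)*(c + 0*(c - 7)) = (-5 + c)*(c + 0*(-7 + c)) = (-5 + c)*(c + 0) = (-5 + c)*c = c*(-5 + c))
g = 528 (g = -22*(-24) = 528)
(g + y(V))² = (528 - (-5 - 1))² = (528 - 1*(-6))² = (528 + 6)² = 534² = 285156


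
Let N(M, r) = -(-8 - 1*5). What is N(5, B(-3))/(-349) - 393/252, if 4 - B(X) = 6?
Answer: -46811/29316 ≈ -1.5968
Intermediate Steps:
B(X) = -2 (B(X) = 4 - 1*6 = 4 - 6 = -2)
N(M, r) = 13 (N(M, r) = -(-8 - 5) = -1*(-13) = 13)
N(5, B(-3))/(-349) - 393/252 = 13/(-349) - 393/252 = 13*(-1/349) - 393*1/252 = -13/349 - 131/84 = -46811/29316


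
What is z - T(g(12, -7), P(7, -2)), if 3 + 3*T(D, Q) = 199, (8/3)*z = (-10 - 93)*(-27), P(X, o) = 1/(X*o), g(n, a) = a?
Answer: 23461/24 ≈ 977.54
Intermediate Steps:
P(X, o) = 1/(X*o)
z = 8343/8 (z = 3*((-10 - 93)*(-27))/8 = 3*(-103*(-27))/8 = (3/8)*2781 = 8343/8 ≈ 1042.9)
T(D, Q) = 196/3 (T(D, Q) = -1 + (⅓)*199 = -1 + 199/3 = 196/3)
z - T(g(12, -7), P(7, -2)) = 8343/8 - 1*196/3 = 8343/8 - 196/3 = 23461/24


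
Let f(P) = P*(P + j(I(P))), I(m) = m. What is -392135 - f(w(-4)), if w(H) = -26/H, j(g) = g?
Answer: -784439/2 ≈ -3.9222e+5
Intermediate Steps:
f(P) = 2*P² (f(P) = P*(P + P) = P*(2*P) = 2*P²)
-392135 - f(w(-4)) = -392135 - 2*(-26/(-4))² = -392135 - 2*(-26*(-¼))² = -392135 - 2*(13/2)² = -392135 - 2*169/4 = -392135 - 1*169/2 = -392135 - 169/2 = -784439/2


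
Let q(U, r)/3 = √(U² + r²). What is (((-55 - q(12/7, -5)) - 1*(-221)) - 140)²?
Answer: 5041/49 ≈ 102.88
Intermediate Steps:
q(U, r) = 3*√(U² + r²)
(((-55 - q(12/7, -5)) - 1*(-221)) - 140)² = (((-55 - 3*√((12/7)² + (-5)²)) - 1*(-221)) - 140)² = (((-55 - 3*√((12*(⅐))² + 25)) + 221) - 140)² = (((-55 - 3*√((12/7)² + 25)) + 221) - 140)² = (((-55 - 3*√(144/49 + 25)) + 221) - 140)² = (((-55 - 3*√(1369/49)) + 221) - 140)² = (((-55 - 3*37/7) + 221) - 140)² = (((-55 - 1*111/7) + 221) - 140)² = (((-55 - 111/7) + 221) - 140)² = ((-496/7 + 221) - 140)² = (1051/7 - 140)² = (71/7)² = 5041/49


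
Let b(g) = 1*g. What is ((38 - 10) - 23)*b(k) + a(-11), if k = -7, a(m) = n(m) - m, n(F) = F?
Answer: -35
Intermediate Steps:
a(m) = 0 (a(m) = m - m = 0)
b(g) = g
((38 - 10) - 23)*b(k) + a(-11) = ((38 - 10) - 23)*(-7) + 0 = (28 - 23)*(-7) + 0 = 5*(-7) + 0 = -35 + 0 = -35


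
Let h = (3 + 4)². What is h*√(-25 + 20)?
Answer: 49*I*√5 ≈ 109.57*I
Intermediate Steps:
h = 49 (h = 7² = 49)
h*√(-25 + 20) = 49*√(-25 + 20) = 49*√(-5) = 49*(I*√5) = 49*I*√5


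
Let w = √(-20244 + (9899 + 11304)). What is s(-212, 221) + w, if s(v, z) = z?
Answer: 221 + √959 ≈ 251.97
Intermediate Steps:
w = √959 (w = √(-20244 + 21203) = √959 ≈ 30.968)
s(-212, 221) + w = 221 + √959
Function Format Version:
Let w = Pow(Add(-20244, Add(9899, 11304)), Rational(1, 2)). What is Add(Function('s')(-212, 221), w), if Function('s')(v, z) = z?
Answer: Add(221, Pow(959, Rational(1, 2))) ≈ 251.97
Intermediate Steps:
w = Pow(959, Rational(1, 2)) (w = Pow(Add(-20244, 21203), Rational(1, 2)) = Pow(959, Rational(1, 2)) ≈ 30.968)
Add(Function('s')(-212, 221), w) = Add(221, Pow(959, Rational(1, 2)))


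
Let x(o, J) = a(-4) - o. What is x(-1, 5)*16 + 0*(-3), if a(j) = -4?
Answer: -48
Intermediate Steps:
x(o, J) = -4 - o
x(-1, 5)*16 + 0*(-3) = (-4 - 1*(-1))*16 + 0*(-3) = (-4 + 1)*16 + 0 = -3*16 + 0 = -48 + 0 = -48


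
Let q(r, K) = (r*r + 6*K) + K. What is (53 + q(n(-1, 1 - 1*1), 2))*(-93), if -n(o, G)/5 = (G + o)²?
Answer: -8556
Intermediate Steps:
n(o, G) = -5*(G + o)²
q(r, K) = r² + 7*K (q(r, K) = (r² + 6*K) + K = r² + 7*K)
(53 + q(n(-1, 1 - 1*1), 2))*(-93) = (53 + ((-5*((1 - 1*1) - 1)²)² + 7*2))*(-93) = (53 + ((-5*((1 - 1) - 1)²)² + 14))*(-93) = (53 + ((-5*(0 - 1)²)² + 14))*(-93) = (53 + ((-5*(-1)²)² + 14))*(-93) = (53 + ((-5*1)² + 14))*(-93) = (53 + ((-5)² + 14))*(-93) = (53 + (25 + 14))*(-93) = (53 + 39)*(-93) = 92*(-93) = -8556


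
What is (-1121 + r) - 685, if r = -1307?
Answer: -3113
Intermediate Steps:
(-1121 + r) - 685 = (-1121 - 1307) - 685 = -2428 - 685 = -3113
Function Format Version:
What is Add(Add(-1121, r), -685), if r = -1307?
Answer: -3113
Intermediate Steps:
Add(Add(-1121, r), -685) = Add(Add(-1121, -1307), -685) = Add(-2428, -685) = -3113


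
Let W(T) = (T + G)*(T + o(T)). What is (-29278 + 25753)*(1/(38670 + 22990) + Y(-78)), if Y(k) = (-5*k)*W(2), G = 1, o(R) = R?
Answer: -203441004705/12332 ≈ -1.6497e+7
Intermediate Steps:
W(T) = 2*T*(1 + T) (W(T) = (T + 1)*(T + T) = (1 + T)*(2*T) = 2*T*(1 + T))
Y(k) = -60*k (Y(k) = (-5*k)*(2*2*(1 + 2)) = (-5*k)*(2*2*3) = -5*k*12 = -60*k)
(-29278 + 25753)*(1/(38670 + 22990) + Y(-78)) = (-29278 + 25753)*(1/(38670 + 22990) - 60*(-78)) = -3525*(1/61660 + 4680) = -3525*288568801/61660 = -203441004705/12332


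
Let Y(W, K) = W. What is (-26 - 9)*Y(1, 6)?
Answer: -35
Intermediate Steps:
(-26 - 9)*Y(1, 6) = (-26 - 9)*1 = -35*1 = -35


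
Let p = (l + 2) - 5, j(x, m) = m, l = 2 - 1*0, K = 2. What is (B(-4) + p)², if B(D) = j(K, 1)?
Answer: 0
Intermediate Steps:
l = 2 (l = 2 + 0 = 2)
p = -1 (p = (2 + 2) - 5 = 4 - 5 = -1)
B(D) = 1
(B(-4) + p)² = (1 - 1)² = 0² = 0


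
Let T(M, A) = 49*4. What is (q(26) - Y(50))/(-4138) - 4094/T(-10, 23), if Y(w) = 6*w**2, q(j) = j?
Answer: -3501517/202762 ≈ -17.269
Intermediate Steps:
T(M, A) = 196
(q(26) - Y(50))/(-4138) - 4094/T(-10, 23) = (26 - 6*50**2)/(-4138) - 4094/196 = (26 - 6*2500)*(-1/4138) - 4094*1/196 = (26 - 1*15000)*(-1/4138) - 2047/98 = (26 - 15000)*(-1/4138) - 2047/98 = -14974*(-1/4138) - 2047/98 = 7487/2069 - 2047/98 = -3501517/202762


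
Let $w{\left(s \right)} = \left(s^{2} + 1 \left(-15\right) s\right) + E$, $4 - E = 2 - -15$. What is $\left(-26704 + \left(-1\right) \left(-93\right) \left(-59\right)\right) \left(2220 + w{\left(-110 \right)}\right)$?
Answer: $-513671787$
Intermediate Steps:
$E = -13$ ($E = 4 - \left(2 - -15\right) = 4 - \left(2 + 15\right) = 4 - 17 = -13$)
$w{\left(s \right)} = -13 + s^{2} - 15 s$ ($w{\left(s \right)} = \left(s^{2} + 1 \left(-15\right) s\right) - 13 = \left(s^{2} - 15 s\right) - 13 = -13 + s^{2} - 15 s$)
$\left(-26704 + \left(-1\right) \left(-93\right) \left(-59\right)\right) \left(2220 + w{\left(-110 \right)}\right) = \left(-26704 + \left(-1\right) \left(-93\right) \left(-59\right)\right) \left(2220 - \left(-1637 - 12100\right)\right) = \left(-26704 + 93 \left(-59\right)\right) \left(2220 + \left(-13 + 12100 + 1650\right)\right) = \left(-26704 - 5487\right) \left(2220 + 13737\right) = \left(-32191\right) 15957 = -513671787$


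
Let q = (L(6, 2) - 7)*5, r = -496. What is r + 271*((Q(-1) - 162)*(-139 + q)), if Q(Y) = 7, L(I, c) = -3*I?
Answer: 11088824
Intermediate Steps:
q = -125 (q = (-3*6 - 7)*5 = (-18 - 7)*5 = -25*5 = -125)
r + 271*((Q(-1) - 162)*(-139 + q)) = -496 + 271*((7 - 162)*(-139 - 125)) = -496 + 271*(-155*(-264)) = -496 + 271*40920 = -496 + 11089320 = 11088824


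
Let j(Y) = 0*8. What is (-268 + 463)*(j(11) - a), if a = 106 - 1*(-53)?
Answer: -31005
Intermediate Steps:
a = 159 (a = 106 + 53 = 159)
j(Y) = 0
(-268 + 463)*(j(11) - a) = (-268 + 463)*(0 - 1*159) = 195*(0 - 159) = 195*(-159) = -31005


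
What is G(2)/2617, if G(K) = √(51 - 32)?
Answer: √19/2617 ≈ 0.0016656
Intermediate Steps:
G(K) = √19
G(2)/2617 = √19/2617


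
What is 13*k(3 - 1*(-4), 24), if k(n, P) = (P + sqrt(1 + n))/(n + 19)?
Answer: 12 + sqrt(2) ≈ 13.414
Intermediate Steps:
k(n, P) = (P + sqrt(1 + n))/(19 + n)
13*k(3 - 1*(-4), 24) = 13*((24 + sqrt(1 + (3 - 1*(-4))))/(19 + (3 - 1*(-4)))) = 13*((24 + sqrt(1 + (3 + 4)))/(19 + (3 + 4))) = 13*((24 + sqrt(1 + 7))/(19 + 7)) = 13*((24 + sqrt(8))/26) = 13*((24 + 2*sqrt(2))/26) = 13*(12/13 + sqrt(2)/13) = 12 + sqrt(2)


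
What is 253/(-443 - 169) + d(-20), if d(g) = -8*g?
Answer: 97667/612 ≈ 159.59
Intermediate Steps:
253/(-443 - 169) + d(-20) = 253/(-443 - 169) - 8*(-20) = 253/(-612) + 160 = 253*(-1/612) + 160 = -253/612 + 160 = 97667/612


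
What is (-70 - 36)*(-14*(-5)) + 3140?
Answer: -4280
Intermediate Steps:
(-70 - 36)*(-14*(-5)) + 3140 = -106*70 + 3140 = -7420 + 3140 = -4280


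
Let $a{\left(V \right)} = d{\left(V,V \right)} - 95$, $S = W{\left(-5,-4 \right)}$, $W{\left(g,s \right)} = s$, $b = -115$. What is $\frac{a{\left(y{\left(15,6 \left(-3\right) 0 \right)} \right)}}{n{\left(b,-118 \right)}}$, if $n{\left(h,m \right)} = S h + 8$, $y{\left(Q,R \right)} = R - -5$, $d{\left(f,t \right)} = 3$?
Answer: $- \frac{23}{117} \approx -0.19658$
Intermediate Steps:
$S = -4$
$y{\left(Q,R \right)} = 5 + R$ ($y{\left(Q,R \right)} = R + 5 = 5 + R$)
$a{\left(V \right)} = -92$ ($a{\left(V \right)} = 3 - 95 = -92$)
$n{\left(h,m \right)} = 8 - 4 h$ ($n{\left(h,m \right)} = - 4 h + 8 = 8 - 4 h$)
$\frac{a{\left(y{\left(15,6 \left(-3\right) 0 \right)} \right)}}{n{\left(b,-118 \right)}} = - \frac{92}{8 - -460} = - \frac{92}{8 + 460} = - \frac{92}{468} = \left(-92\right) \frac{1}{468} = - \frac{23}{117}$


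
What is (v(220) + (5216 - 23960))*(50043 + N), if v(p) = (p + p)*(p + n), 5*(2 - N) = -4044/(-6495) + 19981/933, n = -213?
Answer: -7916526406934464/10099725 ≈ -7.8384e+8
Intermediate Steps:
N = -24317099/10099725 (N = 2 - (-4044/(-6495) + 19981/933)/5 = 2 - (-4044*(-1/6495) + 19981*(1/933))/5 = 2 - (1348/2165 + 19981/933)/5 = 2 - ⅕*44516549/2019945 = 2 - 44516549/10099725 = -24317099/10099725 ≈ -2.4077)
v(p) = 2*p*(-213 + p) (v(p) = (p + p)*(p - 213) = (2*p)*(-213 + p) = 2*p*(-213 + p))
(v(220) + (5216 - 23960))*(50043 + N) = (2*220*(-213 + 220) + (5216 - 23960))*(50043 - 24317099/10099725) = (2*220*7 - 18744)*(505396221076/10099725) = (3080 - 18744)*(505396221076/10099725) = -15664*505396221076/10099725 = -7916526406934464/10099725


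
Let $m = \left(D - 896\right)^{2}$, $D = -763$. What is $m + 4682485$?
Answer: $7434766$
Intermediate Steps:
$m = 2752281$ ($m = \left(-763 - 896\right)^{2} = \left(-1659\right)^{2} = 2752281$)
$m + 4682485 = 2752281 + 4682485 = 7434766$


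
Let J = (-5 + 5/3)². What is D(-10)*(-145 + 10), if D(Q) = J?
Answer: -1500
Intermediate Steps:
J = 100/9 (J = (-5 + 5*(⅓))² = (-5 + 5/3)² = (-10/3)² = 100/9 ≈ 11.111)
D(Q) = 100/9
D(-10)*(-145 + 10) = 100*(-145 + 10)/9 = (100/9)*(-135) = -1500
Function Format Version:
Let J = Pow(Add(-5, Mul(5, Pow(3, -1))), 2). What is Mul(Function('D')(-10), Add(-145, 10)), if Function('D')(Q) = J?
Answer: -1500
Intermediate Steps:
J = Rational(100, 9) (J = Pow(Add(-5, Mul(5, Rational(1, 3))), 2) = Pow(Add(-5, Rational(5, 3)), 2) = Pow(Rational(-10, 3), 2) = Rational(100, 9) ≈ 11.111)
Function('D')(Q) = Rational(100, 9)
Mul(Function('D')(-10), Add(-145, 10)) = Mul(Rational(100, 9), Add(-145, 10)) = Mul(Rational(100, 9), -135) = -1500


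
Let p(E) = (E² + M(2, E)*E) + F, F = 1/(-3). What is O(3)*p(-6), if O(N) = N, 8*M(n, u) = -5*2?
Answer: 259/2 ≈ 129.50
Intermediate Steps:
M(n, u) = -5/4 (M(n, u) = (-5*2)/8 = (⅛)*(-10) = -5/4)
F = -⅓ ≈ -0.33333
p(E) = -⅓ + E² - 5*E/4 (p(E) = (E² - 5*E/4) - ⅓ = -⅓ + E² - 5*E/4)
O(3)*p(-6) = 3*(-⅓ + (-6)² - 5/4*(-6)) = 3*(-⅓ + 36 + 15/2) = 3*(259/6) = 259/2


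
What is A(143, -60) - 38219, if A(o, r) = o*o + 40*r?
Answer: -20170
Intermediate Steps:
A(o, r) = o² + 40*r
A(143, -60) - 38219 = (143² + 40*(-60)) - 38219 = (20449 - 2400) - 38219 = 18049 - 38219 = -20170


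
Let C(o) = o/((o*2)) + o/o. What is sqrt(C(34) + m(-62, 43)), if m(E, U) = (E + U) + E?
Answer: I*sqrt(318)/2 ≈ 8.9163*I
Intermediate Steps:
m(E, U) = U + 2*E
C(o) = 3/2 (C(o) = o/((2*o)) + 1 = o*(1/(2*o)) + 1 = 1/2 + 1 = 3/2)
sqrt(C(34) + m(-62, 43)) = sqrt(3/2 + (43 + 2*(-62))) = sqrt(3/2 + (43 - 124)) = sqrt(3/2 - 81) = sqrt(-159/2) = I*sqrt(318)/2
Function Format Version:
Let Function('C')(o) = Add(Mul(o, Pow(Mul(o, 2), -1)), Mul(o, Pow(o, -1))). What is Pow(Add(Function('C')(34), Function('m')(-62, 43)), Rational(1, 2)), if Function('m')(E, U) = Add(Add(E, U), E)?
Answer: Mul(Rational(1, 2), I, Pow(318, Rational(1, 2))) ≈ Mul(8.9163, I)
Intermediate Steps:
Function('m')(E, U) = Add(U, Mul(2, E))
Function('C')(o) = Rational(3, 2) (Function('C')(o) = Add(Mul(o, Pow(Mul(2, o), -1)), 1) = Add(Mul(o, Mul(Rational(1, 2), Pow(o, -1))), 1) = Add(Rational(1, 2), 1) = Rational(3, 2))
Pow(Add(Function('C')(34), Function('m')(-62, 43)), Rational(1, 2)) = Pow(Add(Rational(3, 2), Add(43, Mul(2, -62))), Rational(1, 2)) = Pow(Add(Rational(3, 2), Add(43, -124)), Rational(1, 2)) = Pow(Add(Rational(3, 2), -81), Rational(1, 2)) = Pow(Rational(-159, 2), Rational(1, 2)) = Mul(Rational(1, 2), I, Pow(318, Rational(1, 2)))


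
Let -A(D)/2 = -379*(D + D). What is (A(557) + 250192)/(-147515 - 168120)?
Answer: -1094604/315635 ≈ -3.4679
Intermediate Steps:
A(D) = 1516*D (A(D) = -(-758)*(D + D) = -(-758)*2*D = -(-1516)*D = 1516*D)
(A(557) + 250192)/(-147515 - 168120) = (1516*557 + 250192)/(-147515 - 168120) = (844412 + 250192)/(-315635) = 1094604*(-1/315635) = -1094604/315635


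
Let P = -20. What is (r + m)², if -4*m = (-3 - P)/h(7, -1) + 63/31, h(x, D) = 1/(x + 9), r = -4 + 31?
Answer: 26491609/15376 ≈ 1722.9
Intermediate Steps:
r = 27
h(x, D) = 1/(9 + x)
m = -8495/124 (m = -((-3 - 1*(-20))/(1/(9 + 7)) + 63/31)/4 = -((-3 + 20)/(1/16) + 63*(1/31))/4 = -(17/(1/16) + 63/31)/4 = -(17*16 + 63/31)/4 = -(272 + 63/31)/4 = -¼*8495/31 = -8495/124 ≈ -68.508)
(r + m)² = (27 - 8495/124)² = (-5147/124)² = 26491609/15376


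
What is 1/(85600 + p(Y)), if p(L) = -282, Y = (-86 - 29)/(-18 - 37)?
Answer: 1/85318 ≈ 1.1721e-5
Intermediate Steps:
Y = 23/11 (Y = -115/(-55) = -115*(-1/55) = 23/11 ≈ 2.0909)
1/(85600 + p(Y)) = 1/(85600 - 282) = 1/85318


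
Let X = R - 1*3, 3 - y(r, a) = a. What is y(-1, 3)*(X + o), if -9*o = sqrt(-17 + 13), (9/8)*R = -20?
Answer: 0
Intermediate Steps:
R = -160/9 (R = (8/9)*(-20) = -160/9 ≈ -17.778)
y(r, a) = 3 - a
o = -2*I/9 (o = -sqrt(-17 + 13)/9 = -2*I/9 ≈ -0.22222*I)
X = -187/9 (X = -160/9 - 1*3 = -160/9 - 3 = -187/9 ≈ -20.778)
y(-1, 3)*(X + o) = (3 - 1*3)*(-187/9 - 2*I/9) = (3 - 3)*(-187/9 - 2*I/9) = 0*(-187/9 - 2*I/9) = 0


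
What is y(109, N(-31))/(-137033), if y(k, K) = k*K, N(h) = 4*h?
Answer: 13516/137033 ≈ 0.098633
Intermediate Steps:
y(k, K) = K*k
y(109, N(-31))/(-137033) = ((4*(-31))*109)/(-137033) = -124*109*(-1/137033) = -13516*(-1/137033) = 13516/137033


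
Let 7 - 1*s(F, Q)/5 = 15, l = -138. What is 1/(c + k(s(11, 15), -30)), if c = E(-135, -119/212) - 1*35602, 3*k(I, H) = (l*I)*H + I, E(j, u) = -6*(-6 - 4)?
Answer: -3/272266 ≈ -1.1019e-5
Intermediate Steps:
s(F, Q) = -40 (s(F, Q) = 35 - 5*15 = 35 - 75 = -40)
E(j, u) = 60 (E(j, u) = -6*(-10) = 60)
k(I, H) = I/3 - 46*H*I (k(I, H) = ((-138*I)*H + I)/3 = (-138*H*I + I)/3 = (I - 138*H*I)/3 = I/3 - 46*H*I)
c = -35542 (c = 60 - 1*35602 = 60 - 35602 = -35542)
1/(c + k(s(11, 15), -30)) = 1/(-35542 + (⅓)*(-40)*(1 - 138*(-30))) = 1/(-35542 + (⅓)*(-40)*(1 + 4140)) = 1/(-35542 + (⅓)*(-40)*4141) = 1/(-35542 - 165640/3) = 1/(-272266/3) = -3/272266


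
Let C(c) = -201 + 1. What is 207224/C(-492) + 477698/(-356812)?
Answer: -4627221843/4460150 ≈ -1037.5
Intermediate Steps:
C(c) = -200
207224/C(-492) + 477698/(-356812) = 207224/(-200) + 477698/(-356812) = 207224*(-1/200) + 477698*(-1/356812) = -25903/25 - 238849/178406 = -4627221843/4460150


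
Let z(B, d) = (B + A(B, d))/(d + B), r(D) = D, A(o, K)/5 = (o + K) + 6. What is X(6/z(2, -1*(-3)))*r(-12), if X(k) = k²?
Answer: -1200/361 ≈ -3.3241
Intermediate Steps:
A(o, K) = 30 + 5*K + 5*o (A(o, K) = 5*((o + K) + 6) = 5*((K + o) + 6) = 5*(6 + K + o) = 30 + 5*K + 5*o)
z(B, d) = (30 + 5*d + 6*B)/(B + d) (z(B, d) = (B + (30 + 5*d + 5*B))/(d + B) = (B + (30 + 5*B + 5*d))/(B + d) = (30 + 5*d + 6*B)/(B + d))
X(6/z(2, -1*(-3)))*r(-12) = (6/(((30 + 5*(-1*(-3)) + 6*2)/(2 - 1*(-3)))))²*(-12) = (6/(((30 + 5*3 + 12)/(2 + 3))))²*(-12) = (6/(((30 + 15 + 12)/5)))²*(-12) = (6/(((⅕)*57)))²*(-12) = (6/(57/5))²*(-12) = (6*(5/57))²*(-12) = (10/19)²*(-12) = (100/361)*(-12) = -1200/361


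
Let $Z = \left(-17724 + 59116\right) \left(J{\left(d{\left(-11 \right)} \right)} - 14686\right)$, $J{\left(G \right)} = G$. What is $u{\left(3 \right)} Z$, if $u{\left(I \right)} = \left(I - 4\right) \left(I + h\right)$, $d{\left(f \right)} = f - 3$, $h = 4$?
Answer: $4259236800$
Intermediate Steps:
$d{\left(f \right)} = -3 + f$ ($d{\left(f \right)} = f - 3 = -3 + f$)
$u{\left(I \right)} = \left(-4 + I\right) \left(4 + I\right)$ ($u{\left(I \right)} = \left(I - 4\right) \left(I + 4\right) = \left(-4 + I\right) \left(4 + I\right)$)
$Z = -608462400$ ($Z = \left(-17724 + 59116\right) \left(\left(-3 - 11\right) - 14686\right) = 41392 \left(-14 - 14686\right) = 41392 \left(-14700\right) = -608462400$)
$u{\left(3 \right)} Z = \left(-16 + 3^{2}\right) \left(-608462400\right) = \left(-16 + 9\right) \left(-608462400\right) = \left(-7\right) \left(-608462400\right) = 4259236800$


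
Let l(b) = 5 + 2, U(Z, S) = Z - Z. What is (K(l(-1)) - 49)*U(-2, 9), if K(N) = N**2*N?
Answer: 0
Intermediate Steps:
U(Z, S) = 0
l(b) = 7
K(N) = N**3
(K(l(-1)) - 49)*U(-2, 9) = (7**3 - 49)*0 = (343 - 49)*0 = 294*0 = 0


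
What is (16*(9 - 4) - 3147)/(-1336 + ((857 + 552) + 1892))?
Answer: -3067/1965 ≈ -1.5608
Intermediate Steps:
(16*(9 - 4) - 3147)/(-1336 + ((857 + 552) + 1892)) = (16*5 - 3147)/(-1336 + (1409 + 1892)) = (80 - 3147)/(-1336 + 3301) = -3067/1965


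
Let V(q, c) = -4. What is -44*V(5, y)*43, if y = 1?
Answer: 7568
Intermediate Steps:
-44*V(5, y)*43 = -44*(-4)*43 = 176*43 = 7568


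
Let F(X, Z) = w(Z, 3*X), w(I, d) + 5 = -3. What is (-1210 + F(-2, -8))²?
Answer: 1483524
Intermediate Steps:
w(I, d) = -8 (w(I, d) = -5 - 3 = -8)
F(X, Z) = -8
(-1210 + F(-2, -8))² = (-1210 - 8)² = (-1218)² = 1483524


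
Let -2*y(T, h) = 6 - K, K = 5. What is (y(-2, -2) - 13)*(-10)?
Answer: 135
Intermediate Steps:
y(T, h) = -½ (y(T, h) = -(6 - 1*5)/2 = -(6 - 5)/2 = -½*1 = -½)
(y(-2, -2) - 13)*(-10) = (-½ - 13)*(-10) = -27/2*(-10) = 135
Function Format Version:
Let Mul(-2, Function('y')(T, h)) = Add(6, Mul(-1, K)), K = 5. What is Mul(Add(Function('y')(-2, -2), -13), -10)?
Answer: 135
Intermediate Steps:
Function('y')(T, h) = Rational(-1, 2) (Function('y')(T, h) = Mul(Rational(-1, 2), Add(6, Mul(-1, 5))) = Mul(Rational(-1, 2), Add(6, -5)) = Mul(Rational(-1, 2), 1) = Rational(-1, 2))
Mul(Add(Function('y')(-2, -2), -13), -10) = Mul(Add(Rational(-1, 2), -13), -10) = Mul(Rational(-27, 2), -10) = 135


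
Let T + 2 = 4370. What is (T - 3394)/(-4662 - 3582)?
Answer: -487/4122 ≈ -0.11815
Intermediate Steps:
T = 4368 (T = -2 + 4370 = 4368)
(T - 3394)/(-4662 - 3582) = (4368 - 3394)/(-4662 - 3582) = 974/(-8244) = 974*(-1/8244) = -487/4122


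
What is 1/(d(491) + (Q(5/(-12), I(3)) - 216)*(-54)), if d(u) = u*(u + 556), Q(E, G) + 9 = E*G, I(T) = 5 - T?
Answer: 1/526272 ≈ 1.9002e-6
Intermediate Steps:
Q(E, G) = -9 + E*G
d(u) = u*(556 + u)
1/(d(491) + (Q(5/(-12), I(3)) - 216)*(-54)) = 1/(491*(556 + 491) + ((-9 + (5/(-12))*(5 - 1*3)) - 216)*(-54)) = 1/(491*1047 + ((-9 + (5*(-1/12))*(5 - 3)) - 216)*(-54)) = 1/(514077 + ((-9 - 5/12*2) - 216)*(-54)) = 1/(514077 + ((-9 - ⅚) - 216)*(-54)) = 1/(514077 + (-59/6 - 216)*(-54)) = 1/(514077 - 1355/6*(-54)) = 1/(514077 + 12195) = 1/526272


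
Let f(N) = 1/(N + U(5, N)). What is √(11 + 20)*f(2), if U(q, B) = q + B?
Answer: √31/9 ≈ 0.61864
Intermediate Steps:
U(q, B) = B + q
f(N) = 1/(5 + 2*N) (f(N) = 1/(N + (N + 5)) = 1/(N + (5 + N)) = 1/(5 + 2*N))
√(11 + 20)*f(2) = √(11 + 20)/(5 + 2*2) = √31/(5 + 4) = √31/9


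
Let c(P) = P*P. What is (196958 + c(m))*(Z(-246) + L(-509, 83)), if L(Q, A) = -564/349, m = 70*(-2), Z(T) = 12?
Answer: 784806192/349 ≈ 2.2487e+6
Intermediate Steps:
m = -140
L(Q, A) = -564/349 (L(Q, A) = -564*1/349 = -564/349)
c(P) = P**2
(196958 + c(m))*(Z(-246) + L(-509, 83)) = (196958 + (-140)**2)*(12 - 564/349) = (196958 + 19600)*(3624/349) = 216558*(3624/349) = 784806192/349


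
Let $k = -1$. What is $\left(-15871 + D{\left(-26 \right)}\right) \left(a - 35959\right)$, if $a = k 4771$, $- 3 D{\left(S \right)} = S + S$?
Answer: $\frac{1937159530}{3} \approx 6.4572 \cdot 10^{8}$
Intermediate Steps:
$D{\left(S \right)} = - \frac{2 S}{3}$ ($D{\left(S \right)} = - \frac{S + S}{3} = - \frac{2 S}{3}$)
$a = -4771$ ($a = \left(-1\right) 4771 = -4771$)
$\left(-15871 + D{\left(-26 \right)}\right) \left(a - 35959\right) = \left(-15871 - - \frac{52}{3}\right) \left(-4771 - 35959\right) = \left(-15871 + \frac{52}{3}\right) \left(-40730\right) = \left(- \frac{47561}{3}\right) \left(-40730\right) = \frac{1937159530}{3}$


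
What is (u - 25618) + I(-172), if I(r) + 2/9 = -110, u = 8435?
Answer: -155639/9 ≈ -17293.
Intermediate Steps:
I(r) = -992/9 (I(r) = -2/9 - 110 = -992/9)
(u - 25618) + I(-172) = (8435 - 25618) - 992/9 = -17183 - 992/9 = -155639/9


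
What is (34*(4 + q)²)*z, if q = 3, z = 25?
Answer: 41650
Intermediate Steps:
(34*(4 + q)²)*z = (34*(4 + 3)²)*25 = (34*7²)*25 = (34*49)*25 = 1666*25 = 41650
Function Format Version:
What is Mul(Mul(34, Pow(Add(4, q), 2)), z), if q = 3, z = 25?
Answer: 41650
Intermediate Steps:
Mul(Mul(34, Pow(Add(4, q), 2)), z) = Mul(Mul(34, Pow(Add(4, 3), 2)), 25) = Mul(Mul(34, Pow(7, 2)), 25) = Mul(Mul(34, 49), 25) = Mul(1666, 25) = 41650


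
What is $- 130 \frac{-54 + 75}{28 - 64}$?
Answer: $\frac{455}{6} \approx 75.833$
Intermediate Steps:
$- 130 \frac{-54 + 75}{28 - 64} = - 130 \frac{21}{-36} = - 130 \cdot 21 \left(- \frac{1}{36}\right) = \left(-130\right) \left(- \frac{7}{12}\right) = \frac{455}{6}$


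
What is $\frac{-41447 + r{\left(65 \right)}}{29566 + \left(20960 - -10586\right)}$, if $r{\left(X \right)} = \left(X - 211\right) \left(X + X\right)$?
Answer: $- \frac{60427}{61112} \approx -0.98879$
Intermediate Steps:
$r{\left(X \right)} = 2 X \left(-211 + X\right)$ ($r{\left(X \right)} = \left(-211 + X\right) 2 X = 2 X \left(-211 + X\right)$)
$\frac{-41447 + r{\left(65 \right)}}{29566 + \left(20960 - -10586\right)} = \frac{-41447 + 2 \cdot 65 \left(-211 + 65\right)}{29566 + \left(20960 - -10586\right)} = \frac{-41447 + 2 \cdot 65 \left(-146\right)}{29566 + \left(20960 + 10586\right)} = \frac{-41447 - 18980}{29566 + 31546} = - \frac{60427}{61112}$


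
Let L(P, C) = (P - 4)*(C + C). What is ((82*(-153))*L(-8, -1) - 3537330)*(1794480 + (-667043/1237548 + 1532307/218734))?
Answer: -11952204469483555095851/1735216822 ≈ -6.8880e+12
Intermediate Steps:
L(P, C) = 2*C*(-4 + P) (L(P, C) = (-4 + P)*(2*C) = 2*C*(-4 + P))
((82*(-153))*L(-8, -1) - 3537330)*(1794480 + (-667043/1237548 + 1532307/218734)) = ((82*(-153))*(2*(-1)*(-4 - 8)) - 3537330)*(1794480 + (-667043/1237548 + 1532307/218734)) = (-25092*(-1)*(-12) - 3537330)*(1794480 + (-667043*1/1237548 + 1532307*(1/218734))) = (-12546*24 - 3537330)*(1794480 + (-51311/95196 + 1532307/218734)) = (-301104 - 3537330)*(1794480 + 67323018449/10411300932) = -3838434*18682938619473809/10411300932 = -11952204469483555095851/1735216822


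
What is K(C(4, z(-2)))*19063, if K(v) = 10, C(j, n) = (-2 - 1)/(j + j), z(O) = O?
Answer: 190630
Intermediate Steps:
C(j, n) = -3/(2*j) (C(j, n) = -3*1/(2*j) = -3/(2*j))
K(C(4, z(-2)))*19063 = 10*19063 = 190630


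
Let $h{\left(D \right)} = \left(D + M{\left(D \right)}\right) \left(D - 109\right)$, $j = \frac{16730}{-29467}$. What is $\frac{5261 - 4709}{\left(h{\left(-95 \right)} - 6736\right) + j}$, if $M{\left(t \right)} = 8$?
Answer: $\frac{2710964}{54078979} \approx 0.05013$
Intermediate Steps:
$j = - \frac{16730}{29467}$ ($j = 16730 \left(- \frac{1}{29467}\right) = - \frac{16730}{29467} \approx -0.56775$)
$h{\left(D \right)} = \left(-109 + D\right) \left(8 + D\right)$ ($h{\left(D \right)} = \left(D + 8\right) \left(D - 109\right) = \left(8 + D\right) \left(-109 + D\right) = \left(-109 + D\right) \left(8 + D\right)$)
$\frac{5261 - 4709}{\left(h{\left(-95 \right)} - 6736\right) + j} = \frac{5261 - 4709}{\left(\left(-872 + \left(-95\right)^{2} - -9595\right) - 6736\right) - \frac{16730}{29467}} = \frac{552}{\left(\left(-872 + 9025 + 9595\right) - 6736\right) - \frac{16730}{29467}} = \frac{552}{\left(17748 - 6736\right) - \frac{16730}{29467}} = \frac{552}{11012 - \frac{16730}{29467}} = \frac{552}{\frac{324473874}{29467}} = 552 \cdot \frac{29467}{324473874} = \frac{2710964}{54078979}$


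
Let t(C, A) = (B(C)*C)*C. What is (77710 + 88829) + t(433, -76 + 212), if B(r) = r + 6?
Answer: 82474210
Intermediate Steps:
B(r) = 6 + r
t(C, A) = C²*(6 + C) (t(C, A) = ((6 + C)*C)*C = (C*(6 + C))*C = C²*(6 + C))
(77710 + 88829) + t(433, -76 + 212) = (77710 + 88829) + 433²*(6 + 433) = 166539 + 187489*439 = 166539 + 82307671 = 82474210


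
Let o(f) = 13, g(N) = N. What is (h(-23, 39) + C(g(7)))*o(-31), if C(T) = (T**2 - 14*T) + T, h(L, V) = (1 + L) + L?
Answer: -1131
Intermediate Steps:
h(L, V) = 1 + 2*L
C(T) = T**2 - 13*T
(h(-23, 39) + C(g(7)))*o(-31) = ((1 + 2*(-23)) + 7*(-13 + 7))*13 = ((1 - 46) + 7*(-6))*13 = (-45 - 42)*13 = -87*13 = -1131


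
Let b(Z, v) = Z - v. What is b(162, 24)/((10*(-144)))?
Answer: -23/240 ≈ -0.095833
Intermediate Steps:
b(162, 24)/((10*(-144))) = (162 - 1*24)/((10*(-144))) = (162 - 24)/(-1440) = 138*(-1/1440) = -23/240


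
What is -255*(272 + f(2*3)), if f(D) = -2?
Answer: -68850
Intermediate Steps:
-255*(272 + f(2*3)) = -255*(272 - 2) = -255*270 = -68850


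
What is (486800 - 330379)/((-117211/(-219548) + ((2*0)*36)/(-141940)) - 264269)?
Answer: -34341917708/58019613201 ≈ -0.59190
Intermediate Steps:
(486800 - 330379)/((-117211/(-219548) + ((2*0)*36)/(-141940)) - 264269) = 156421/((-117211*(-1/219548) + (0*36)*(-1/141940)) - 264269) = 156421/((117211/219548 + 0*(-1/141940)) - 264269) = 156421/((117211/219548 + 0) - 264269) = 156421/(117211/219548 - 264269) = 156421/(-58019613201/219548) = 156421*(-219548/58019613201) = -34341917708/58019613201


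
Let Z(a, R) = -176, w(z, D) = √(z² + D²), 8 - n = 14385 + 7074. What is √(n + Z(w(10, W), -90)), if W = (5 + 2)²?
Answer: 9*I*√267 ≈ 147.06*I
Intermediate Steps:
W = 49 (W = 7² = 49)
n = -21451 (n = 8 - (14385 + 7074) = 8 - 1*21459 = 8 - 21459 = -21451)
w(z, D) = √(D² + z²)
√(n + Z(w(10, W), -90)) = √(-21451 - 176) = √(-21627) = 9*I*√267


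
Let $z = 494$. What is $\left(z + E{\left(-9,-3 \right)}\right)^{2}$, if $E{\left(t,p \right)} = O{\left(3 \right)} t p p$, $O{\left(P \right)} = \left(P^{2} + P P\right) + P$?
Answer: $1456849$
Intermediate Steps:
$O{\left(P \right)} = P + 2 P^{2}$ ($O{\left(P \right)} = \left(P^{2} + P^{2}\right) + P = 2 P^{2} + P = P + 2 P^{2}$)
$E{\left(t,p \right)} = 21 t p^{2}$ ($E{\left(t,p \right)} = 3 \left(1 + 2 \cdot 3\right) t p p = 3 \left(1 + 6\right) p t p = 3 \cdot 7 t p^{2} = 21 t p^{2}$)
$\left(z + E{\left(-9,-3 \right)}\right)^{2} = \left(494 + 21 \left(-9\right) \left(-3\right)^{2}\right)^{2} = \left(494 + 21 \left(-9\right) 9\right)^{2} = \left(494 - 1701\right)^{2} = \left(-1207\right)^{2} = 1456849$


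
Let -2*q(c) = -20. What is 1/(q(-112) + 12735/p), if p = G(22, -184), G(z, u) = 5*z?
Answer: 22/2767 ≈ 0.0079508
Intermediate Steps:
p = 110 (p = 5*22 = 110)
q(c) = 10 (q(c) = -½*(-20) = 10)
1/(q(-112) + 12735/p) = 1/(10 + 12735/110) = 1/(10 + 12735*(1/110)) = 1/(10 + 2547/22) = 1/(2767/22) = 22/2767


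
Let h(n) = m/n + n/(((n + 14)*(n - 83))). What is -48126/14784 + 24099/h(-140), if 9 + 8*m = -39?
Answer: 8342244528899/13110944 ≈ 6.3628e+5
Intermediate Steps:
m = -6 (m = -9/8 + (⅛)*(-39) = -9/8 - 39/8 = -6)
h(n) = -6/n + n/((-83 + n)*(14 + n)) (h(n) = -6/n + n/(((n + 14)*(n - 83))) = -6/n + n/(((14 + n)*(-83 + n))) = -6/n + n/(((-83 + n)*(14 + n))) = -6/n + n*(1/((-83 + n)*(14 + n))) = -6/n + n/((-83 + n)*(14 + n)))
-48126/14784 + 24099/h(-140) = -48126/14784 + 24099/(((-6972 - 414*(-140) + 5*(-140)²)/((-140)*(1162 - 1*(-140)² + 69*(-140))))) = -48126*1/14784 + 24099/((-(-6972 + 57960 + 5*19600)/(140*(1162 - 1*19600 - 9660)))) = -8021/2464 + 24099/((-(-6972 + 57960 + 98000)/(140*(1162 - 19600 - 9660)))) = -8021/2464 + 24099/((-1/140*148988/(-28098))) = -8021/2464 + 24099/((-1/140*(-1/28098)*148988)) = -8021/2464 + 24099/(5321/140490) = -8021/2464 + 24099*(140490/5321) = -8021/2464 + 3385668510/5321 = 8342244528899/13110944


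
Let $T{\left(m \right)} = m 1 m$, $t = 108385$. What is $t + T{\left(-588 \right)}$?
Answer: $454129$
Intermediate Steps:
$T{\left(m \right)} = m^{2}$ ($T{\left(m \right)} = m m = m^{2}$)
$t + T{\left(-588 \right)} = 108385 + \left(-588\right)^{2} = 108385 + 345744 = 454129$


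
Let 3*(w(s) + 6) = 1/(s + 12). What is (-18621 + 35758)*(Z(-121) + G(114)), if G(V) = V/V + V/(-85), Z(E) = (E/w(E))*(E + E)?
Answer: -13948663155029/166855 ≈ -8.3598e+7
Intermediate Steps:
w(s) = -6 + 1/(3*(12 + s)) (w(s) = -6 + 1/(3*(s + 12)) = -6 + 1/(3*(12 + s)))
Z(E) = 6*E**2*(12 + E)/(-215 - 18*E) (Z(E) = (E/(((-215 - 18*E)/(3*(12 + E)))))*(E + E) = (E*(3*(12 + E)/(-215 - 18*E)))*(2*E) = (3*E*(12 + E)/(-215 - 18*E))*(2*E) = 6*E**2*(12 + E)/(-215 - 18*E))
G(V) = 1 - V/85 (G(V) = 1 + V*(-1/85) = 1 - V/85)
(-18621 + 35758)*(Z(-121) + G(114)) = (-18621 + 35758)*(6*(-121)**2*(-12 - 1*(-121))/(215 + 18*(-121)) + (1 - 1/85*114)) = 17137*(6*14641*(-12 + 121)/(215 - 2178) + (1 - 114/85)) = 17137*(6*14641*109/(-1963) - 29/85) = 17137*(6*14641*(-1/1963)*109 - 29/85) = 17137*(-9575214/1963 - 29/85) = 17137*(-813950117/166855) = -13948663155029/166855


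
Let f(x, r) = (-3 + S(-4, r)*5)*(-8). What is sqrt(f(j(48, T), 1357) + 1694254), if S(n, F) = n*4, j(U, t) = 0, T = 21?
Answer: sqrt(1694918) ≈ 1301.9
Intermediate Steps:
S(n, F) = 4*n
f(x, r) = 664 (f(x, r) = (-3 + (4*(-4))*5)*(-8) = (-3 - 16*5)*(-8) = (-3 - 80)*(-8) = -83*(-8) = 664)
sqrt(f(j(48, T), 1357) + 1694254) = sqrt(664 + 1694254) = sqrt(1694918)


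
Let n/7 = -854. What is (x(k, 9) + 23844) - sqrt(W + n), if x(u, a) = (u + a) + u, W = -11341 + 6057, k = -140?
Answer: 23573 - I*sqrt(11262) ≈ 23573.0 - 106.12*I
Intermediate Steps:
n = -5978 (n = 7*(-854) = -5978)
W = -5284
x(u, a) = a + 2*u (x(u, a) = (a + u) + u = a + 2*u)
(x(k, 9) + 23844) - sqrt(W + n) = ((9 + 2*(-140)) + 23844) - sqrt(-5284 - 5978) = ((9 - 280) + 23844) - sqrt(-11262) = (-271 + 23844) - I*sqrt(11262) = 23573 - I*sqrt(11262)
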